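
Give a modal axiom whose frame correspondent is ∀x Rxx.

The condition is reflexivity. The T schema □s → s defines it.

□s → s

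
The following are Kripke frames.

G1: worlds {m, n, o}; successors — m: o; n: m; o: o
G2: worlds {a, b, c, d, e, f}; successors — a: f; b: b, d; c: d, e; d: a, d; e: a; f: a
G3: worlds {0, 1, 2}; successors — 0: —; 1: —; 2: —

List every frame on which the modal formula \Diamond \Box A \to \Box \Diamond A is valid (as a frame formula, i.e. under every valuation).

This is the axiom for convergence; its first-order frame correspondent is \forall x \forall y \forall z (Rxy \wedge Rxz \to \exists w (Ryw \wedge Rzw)).
G1: satisfies the condition.
G2: fails — Rdd and Rda but d and a have no common successor.
G3: satisfies the condition.
Valid on: G1, G3.

G1, G3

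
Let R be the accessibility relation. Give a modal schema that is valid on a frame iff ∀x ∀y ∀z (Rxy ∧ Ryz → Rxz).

This is transitivity; the standard corresponding axiom is 4: □s → □□s.

□s → □□s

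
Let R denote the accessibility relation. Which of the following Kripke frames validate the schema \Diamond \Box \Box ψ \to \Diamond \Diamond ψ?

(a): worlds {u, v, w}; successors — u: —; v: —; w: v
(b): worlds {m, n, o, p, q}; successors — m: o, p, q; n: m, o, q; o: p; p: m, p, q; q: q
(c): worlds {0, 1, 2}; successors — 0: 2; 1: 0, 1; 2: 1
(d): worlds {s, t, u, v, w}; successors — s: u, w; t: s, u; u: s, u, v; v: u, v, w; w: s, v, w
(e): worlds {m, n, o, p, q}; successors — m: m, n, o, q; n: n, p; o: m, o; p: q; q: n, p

Frame correspondent (Sahlqvist): \forall x \forall y (xRy \to \exists w (y R^2 w \wedge x R^2 w)) — i.e. a generalized confluence (Geach) condition.
(a): fails — wRv but no t with vR²t and wR²t.
(b): satisfies the condition.
(c): satisfies the condition.
(d): satisfies the condition.
(e): satisfies the condition.
Valid on: (b), (c), (d), (e).

(b), (c), (d), (e)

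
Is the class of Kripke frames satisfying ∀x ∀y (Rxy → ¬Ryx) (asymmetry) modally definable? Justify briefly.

Not definable by any modal formula

If a class were modally definable it would be closed under surjective bounded morphisms (Goldblatt–Thomason).
The 3-cycle (worlds a,b,c with a→b→c→a) is asymmetric. Mapping every world to a single reflexive point • is a surjective bounded morphism, and the reflexive point is not asymmetric (R•• but asymmetry requires ¬R••).
So the class is not modally definable.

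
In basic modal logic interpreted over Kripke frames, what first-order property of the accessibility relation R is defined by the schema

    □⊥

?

□⊥ is valid iff no world has any successor (otherwise □⊥ fails at any world with one).

Emptiness of R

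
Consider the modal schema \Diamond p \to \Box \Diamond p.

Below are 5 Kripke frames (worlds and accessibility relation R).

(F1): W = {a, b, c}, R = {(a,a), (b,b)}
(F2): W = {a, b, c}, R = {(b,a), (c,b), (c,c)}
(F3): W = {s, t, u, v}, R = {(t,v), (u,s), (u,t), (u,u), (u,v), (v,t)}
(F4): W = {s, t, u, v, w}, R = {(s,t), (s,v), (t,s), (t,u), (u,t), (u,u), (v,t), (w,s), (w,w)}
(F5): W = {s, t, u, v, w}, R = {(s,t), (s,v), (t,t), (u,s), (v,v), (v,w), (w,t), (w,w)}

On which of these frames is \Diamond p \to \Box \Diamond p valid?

Frame correspondent (Sahlqvist): \forall x \forall y \forall z (Rxy \wedge Rxz \to Ryz) — i.e. the Euclidean property.
(F1): ✓.
(F2): fails — Rba and Rba but not Raa.
(F3): fails — Rtv and Rtv but not Rvv.
(F4): fails — Rsv and Rsv but not Rvv.
(F5): fails — Rsv and Rst but not Rvt.

(F1)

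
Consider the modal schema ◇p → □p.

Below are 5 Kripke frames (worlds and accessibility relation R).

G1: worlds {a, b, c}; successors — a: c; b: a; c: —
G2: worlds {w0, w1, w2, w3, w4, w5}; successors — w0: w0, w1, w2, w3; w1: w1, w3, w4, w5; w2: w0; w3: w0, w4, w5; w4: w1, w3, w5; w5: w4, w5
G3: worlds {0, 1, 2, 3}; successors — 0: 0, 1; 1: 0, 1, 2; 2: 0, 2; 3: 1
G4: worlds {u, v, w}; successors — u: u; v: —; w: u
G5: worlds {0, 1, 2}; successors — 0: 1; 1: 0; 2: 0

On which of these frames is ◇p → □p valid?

G1, G4, G5

This is the axiom for partial functionality; its first-order frame correspondent is ∀x ∀y ∀z (Rxy ∧ Rxz → y = z).
G1: holds.
G2: fails — w0 sees both w0 and w1.
G3: fails — 0 sees both 0 and 1.
G4: holds.
G5: holds.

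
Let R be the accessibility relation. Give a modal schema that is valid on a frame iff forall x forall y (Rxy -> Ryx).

The condition is symmetry. The B schema ψ → □◇ψ defines it.

ψ → □◇ψ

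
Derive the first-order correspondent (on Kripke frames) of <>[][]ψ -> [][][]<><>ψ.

This is a Sahlqvist (Geach-type) schema ◇^1□^2ψ → □^3◇^2ψ.
First-order correspondent: forall x forall y forall z ((xRy & x R^3 z) -> exists w (y R^2 w & z R^2 w)).

forall x forall y forall z ((xRy & x R^3 z) -> exists w (y R^2 w & z R^2 w))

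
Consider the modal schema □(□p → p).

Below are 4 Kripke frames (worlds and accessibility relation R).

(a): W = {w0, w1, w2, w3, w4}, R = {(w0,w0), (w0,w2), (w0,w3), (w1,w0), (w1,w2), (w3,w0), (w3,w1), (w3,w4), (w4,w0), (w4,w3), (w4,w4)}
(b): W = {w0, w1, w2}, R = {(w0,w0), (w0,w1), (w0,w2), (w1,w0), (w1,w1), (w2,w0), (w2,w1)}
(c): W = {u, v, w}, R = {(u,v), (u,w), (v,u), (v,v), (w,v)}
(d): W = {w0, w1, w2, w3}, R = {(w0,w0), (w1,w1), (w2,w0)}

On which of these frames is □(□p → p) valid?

(d)

The schema corresponds to shift-reflexivity: ∀x ∀y (Rxy → Ryy).
(a): fails — Rw1w2 but not Rw2w2.
(b): fails — Rw0w2 but not Rw2w2.
(c): fails — Ruw but not Rww.
(d): condition met.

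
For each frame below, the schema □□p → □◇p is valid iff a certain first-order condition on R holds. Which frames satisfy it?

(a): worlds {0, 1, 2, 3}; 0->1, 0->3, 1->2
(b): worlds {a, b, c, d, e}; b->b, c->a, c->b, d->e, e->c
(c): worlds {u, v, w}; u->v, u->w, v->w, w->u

(c)

Frame correspondent (Sahlqvist): ∀x ∀z (xRz → ∃w (xR²w ∧ zRw)) — i.e. a generalized confluence (Geach) condition.
(a): fails — 0R3 but no w with 0R²w and 3Rw.
(b): fails — cRa but no w with cR²w and aRw.
(c): holds.
Valid on: (c).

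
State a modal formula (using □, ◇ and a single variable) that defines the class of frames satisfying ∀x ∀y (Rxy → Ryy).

This is shift-reflexivity; the standard corresponding axiom is T□: □(□ψ → ψ).
Suppose □(□ψ→ψ) is valid. Take Rxy and set V(ψ)={w : Ryw}. Then at y, □ψ holds; since □(□ψ→ψ) at x, □ψ→ψ at y, so ψ at y, i.e. Ryy.

□(□ψ → ψ)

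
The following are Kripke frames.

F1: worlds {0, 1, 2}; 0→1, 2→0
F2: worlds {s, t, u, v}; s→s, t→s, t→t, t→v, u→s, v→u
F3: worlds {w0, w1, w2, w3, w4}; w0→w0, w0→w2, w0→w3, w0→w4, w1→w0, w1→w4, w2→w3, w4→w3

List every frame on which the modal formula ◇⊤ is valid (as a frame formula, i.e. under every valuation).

F2

The schema corresponds to seriality: ∀x ∃y Rxy.
F1: fails — world 1 has no successor.
F2: condition met.
F3: fails — world w3 has no successor.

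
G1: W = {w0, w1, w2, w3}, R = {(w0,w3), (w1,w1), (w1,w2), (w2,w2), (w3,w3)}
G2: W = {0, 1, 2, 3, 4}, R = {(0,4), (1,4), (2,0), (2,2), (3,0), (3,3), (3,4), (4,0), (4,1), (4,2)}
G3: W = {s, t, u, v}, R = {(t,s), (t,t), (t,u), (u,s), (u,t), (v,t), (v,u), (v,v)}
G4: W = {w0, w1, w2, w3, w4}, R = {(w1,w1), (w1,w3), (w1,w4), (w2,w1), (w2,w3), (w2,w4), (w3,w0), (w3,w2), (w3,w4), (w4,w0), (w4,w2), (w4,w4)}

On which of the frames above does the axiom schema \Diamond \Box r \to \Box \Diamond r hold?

G1

This is the axiom for convergence; its first-order frame correspondent is \forall x \forall y \forall z (Rxy \wedge Rxz \to \exists w (Ryw \wedge Rzw)).
G1: holds.
G2: fails — R20 and R22 but 0 and 2 have no common successor.
G3: fails — Rts and Rts but s and s have no common successor.
G4: fails — Rw3w2 and Rw3w0 but w2 and w0 have no common successor.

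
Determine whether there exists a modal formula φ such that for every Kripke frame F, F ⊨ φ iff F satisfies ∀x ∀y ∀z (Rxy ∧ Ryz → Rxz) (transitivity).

This is a Sahlqvist condition; the 4 axiom □r → □□r defines it.
Suppose □r→□□r is valid. Take Rxy, Ryz and set V(r)={w : Rxw}. Then □r at x, so □□r at x, so □r at y, so r at z, i.e. Rxz.

Definable; □r → □□r defines it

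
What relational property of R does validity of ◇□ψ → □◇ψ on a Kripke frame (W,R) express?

This schema is the .2 axiom.
Its frame correspondent is convergence — ∀x ∀y ∀z (Rxy ∧ Rxz → ∃w (Ryw ∧ Rzw)).

convergence: ∀x ∀y ∀z (Rxy ∧ Rxz → ∃w (Ryw ∧ Rzw))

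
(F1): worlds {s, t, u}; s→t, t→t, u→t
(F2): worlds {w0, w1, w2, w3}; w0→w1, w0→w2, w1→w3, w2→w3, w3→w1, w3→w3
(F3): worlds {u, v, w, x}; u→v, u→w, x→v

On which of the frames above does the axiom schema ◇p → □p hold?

(F1)

Frame correspondent (Sahlqvist): ∀x ∀y ∀z (Rxy ∧ Rxz → y = z) — i.e. partial functionality.
(F1): holds.
(F2): fails — w0 sees both w1 and w2.
(F3): fails — u sees both v and w.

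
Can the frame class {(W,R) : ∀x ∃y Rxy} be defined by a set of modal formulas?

Yes, by □r → ◇r

Yes: it is seriality, defined by the D schema □r → ◇r.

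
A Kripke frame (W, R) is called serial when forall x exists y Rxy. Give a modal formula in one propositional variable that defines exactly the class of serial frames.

□s → ◇s

This is seriality; the standard corresponding axiom is D: □s → ◇s.
Suppose □s→◇s is valid. At any x set V(s)=W. Then □s at x, so ◇s at x, so x has a successor.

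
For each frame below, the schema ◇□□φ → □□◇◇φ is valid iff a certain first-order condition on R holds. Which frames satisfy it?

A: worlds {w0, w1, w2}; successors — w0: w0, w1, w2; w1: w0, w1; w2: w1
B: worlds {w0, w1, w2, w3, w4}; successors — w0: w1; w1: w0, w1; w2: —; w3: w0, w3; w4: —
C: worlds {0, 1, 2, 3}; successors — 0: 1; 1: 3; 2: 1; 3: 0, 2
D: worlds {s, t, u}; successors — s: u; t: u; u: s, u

A, B, D

The schema corresponds to a generalized confluence (Geach) condition: ∀x ∀y ∀z ((xRy ∧ xR²z) → ∃w (yR²w ∧ zR²w)).
A: satisfies the condition.
B: satisfies the condition.
C: fails — 0R1, 0R²3 but no w with 1R²w and 3R²w.
D: satisfies the condition.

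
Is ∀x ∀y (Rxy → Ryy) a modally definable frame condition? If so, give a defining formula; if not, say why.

Definable; □(□r → r) defines it

The condition is shift-reflexivity. A defining modal formula is □(□r → r).
Suppose □(□r→r) is valid. Take Rxy and set V(r)={w : Ryw}. Then at y, □r holds; since □(□r→r) at x, □r→r at y, so r at y, i.e. Ryy.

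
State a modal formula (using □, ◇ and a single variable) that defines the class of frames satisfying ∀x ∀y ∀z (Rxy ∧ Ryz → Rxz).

This is transitivity; the standard corresponding axiom is 4: □ψ → □□ψ.

□ψ → □□ψ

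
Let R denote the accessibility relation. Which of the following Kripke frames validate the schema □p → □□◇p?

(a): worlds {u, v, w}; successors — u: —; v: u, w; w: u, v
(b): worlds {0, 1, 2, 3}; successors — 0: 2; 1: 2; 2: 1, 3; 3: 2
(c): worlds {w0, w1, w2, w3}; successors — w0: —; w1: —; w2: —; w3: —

Frame correspondent (Sahlqvist): ∀x ∀z (xR²z → ∃w (xRw ∧ zRw)) — i.e. a generalized confluence (Geach) condition.
(a): fails — vR²u but no t with vRt and uRt.
(b): holds.
(c): holds.
Valid on: (b), (c).

(b), (c)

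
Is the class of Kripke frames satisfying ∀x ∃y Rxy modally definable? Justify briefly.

This is a Sahlqvist condition; the D axiom □r → ◇r defines it.

Yes, by □r → ◇r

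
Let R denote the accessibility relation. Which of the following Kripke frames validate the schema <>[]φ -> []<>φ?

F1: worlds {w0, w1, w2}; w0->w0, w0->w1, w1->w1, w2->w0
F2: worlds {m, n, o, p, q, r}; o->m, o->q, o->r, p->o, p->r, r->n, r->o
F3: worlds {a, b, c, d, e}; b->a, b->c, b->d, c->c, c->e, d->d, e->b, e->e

This is the axiom for convergence; its first-order frame correspondent is forall x forall y forall z (Rxy & Rxz -> exists w (Ryw & Rzw)).
F1: ✓.
F2: fails — Rom and Rom but m and m have no common successor.
F3: fails — Rbc and Rba but c and a have no common successor.

F1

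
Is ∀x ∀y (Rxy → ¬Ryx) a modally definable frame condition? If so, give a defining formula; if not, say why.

Not definable by any modal formula

Modal frame validity is preserved under surjective bounded morphisms.
The 4-cycle (worlds a,b,c,d with a→b→c→d→a) is asymmetric. Mapping every world to a single reflexive point • is a surjective bounded morphism, and the reflexive point is not asymmetric (R•• but asymmetry requires ¬R••).
Hence asymmetry is not modally definable.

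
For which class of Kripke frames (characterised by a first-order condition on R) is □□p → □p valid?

Suppose □□p→□p is valid. Take Rxy and set V(p)={w : xR²w}. Then □□p at x, so □p at x, so p at y, i.e. ∃z(Rxz∧Rzy).

density: ∀x ∀y (Rxy → ∃z (Rxz ∧ Rzy))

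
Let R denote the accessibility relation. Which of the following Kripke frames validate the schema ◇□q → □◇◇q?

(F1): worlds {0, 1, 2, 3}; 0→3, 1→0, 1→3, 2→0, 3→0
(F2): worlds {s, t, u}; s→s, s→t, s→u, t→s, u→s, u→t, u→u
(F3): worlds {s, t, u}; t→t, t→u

(F2)

The schema corresponds to a generalized confluence (Geach) condition: ∀x ∀y ∀z ((xRy ∧ xRz) → ∃w (yRw ∧ zR²w)).
(F1): fails — 0R3, 0R3 but no w with 3Rw and 3R²w.
(F2): satisfies the condition.
(F3): fails — tRt, tRu but no w with tRw and uR²w.
Valid on: (F2).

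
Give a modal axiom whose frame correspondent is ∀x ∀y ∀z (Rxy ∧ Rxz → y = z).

This is partial functionality; the standard corresponding axiom is CD: ◇q → □q.
Suppose ◇q→□q is valid. Take Rxy, Rxz and set V(q)={y}. Then ◇q at x, so □q at x, so q at z, i.e. z=y.

◇q → □q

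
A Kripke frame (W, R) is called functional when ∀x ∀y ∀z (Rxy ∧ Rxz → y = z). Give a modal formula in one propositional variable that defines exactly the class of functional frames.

A defining formula is ◇s → □s (the CD axiom).
Suppose ◇s→□s is valid. Take Rxy, Rxz and set V(s)={y}. Then ◇s at x, so □s at x, so s at z, i.e. z=y.

◇s → □s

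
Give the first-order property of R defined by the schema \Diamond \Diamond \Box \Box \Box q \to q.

This is a Sahlqvist (Geach-type) schema ◇^2□^3q → □^0◇^0q.
Minimal-valuation argument: fix x; take any y with xR^2y and any z with xR^0z. Set V(q) to the set of worlds R-reachable from y in exactly 3 steps. Then □^3q holds at y, so the antecedent holds at x; validity forces ◇^0q at z, giving a w with zR^0w and yR^3w.
First-order correspondent: \forall x \forall y (x R^2 y \to \exists w (y R^3 w \wedge x = w)).

\forall x \forall y (x R^2 y \to \exists w (y R^3 w \wedge x = w))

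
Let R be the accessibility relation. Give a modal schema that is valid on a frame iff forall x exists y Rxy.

□ψ → ◇ψ

A defining formula is □ψ → ◇ψ (the D axiom).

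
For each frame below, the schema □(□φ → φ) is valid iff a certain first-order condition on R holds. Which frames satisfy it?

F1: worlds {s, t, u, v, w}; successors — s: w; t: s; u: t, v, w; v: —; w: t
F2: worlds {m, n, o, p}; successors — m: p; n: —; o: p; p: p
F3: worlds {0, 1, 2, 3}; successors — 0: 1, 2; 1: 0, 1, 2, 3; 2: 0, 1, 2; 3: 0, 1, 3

The schema corresponds to shift-reflexivity: ∀x ∀y (Rxy → Ryy).
F1: fails — Ruv but not Rvv.
F2: satisfies the condition.
F3: fails — R10 but not R00.

F2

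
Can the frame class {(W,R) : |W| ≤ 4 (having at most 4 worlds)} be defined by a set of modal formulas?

Not definable by any modal formula

Any modally definable frame class is closed under disjoint unions.
Any modal formula valid on each of 5 disjoint one-world frames is valid on their disjoint union (validity is preserved under disjoint unions). Each one-world frame has |W|=1≤4, but the union has |W|=5.
Hence having at most 4 worlds is not modally definable.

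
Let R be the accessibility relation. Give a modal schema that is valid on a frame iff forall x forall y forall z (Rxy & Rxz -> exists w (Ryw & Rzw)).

◇□s → □◇s

A defining formula is ◇□s → □◇s (the .2 axiom).
Suppose ◇□s→□◇s is valid. Take Rxy, Rxz and set V(s)={w : Ryw}. Then □s at y so ◇□s at x, so □◇s at x, so ◇s at z, giving w with Rzw and Ryw.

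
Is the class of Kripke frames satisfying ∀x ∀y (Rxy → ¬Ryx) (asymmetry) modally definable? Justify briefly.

Not definable by any modal formula

If a class were modally definable it would be closed under surjective bounded morphisms (Goldblatt–Thomason).
The 4-cycle (worlds s,t,u,v with s→t→u→v→s) is asymmetric. Mapping every world to a single reflexive point • is a surjective bounded morphism, and the reflexive point is not asymmetric (R•• but asymmetry requires ¬R••).
Hence asymmetry is not modally definable.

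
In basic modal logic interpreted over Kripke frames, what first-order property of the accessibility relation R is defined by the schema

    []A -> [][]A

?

This is the 4 axiom.
Its frame correspondent is transitivity — forall x forall y forall z (Rxy & Ryz -> Rxz).

transitivity: forall x forall y forall z (Rxy & Ryz -> Rxz)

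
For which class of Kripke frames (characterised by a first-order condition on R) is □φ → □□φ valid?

This schema is the 4 axiom.
Its frame correspondent is transitivity — ∀x ∀y ∀z (Rxy ∧ Ryz → Rxz).

transitivity: ∀x ∀y ∀z (Rxy ∧ Ryz → Rxz)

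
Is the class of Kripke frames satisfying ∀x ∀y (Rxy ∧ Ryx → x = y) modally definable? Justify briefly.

No — not modally definable

Any modally definable frame class is closed under surjective bounded morphisms.
The 4-cycle (worlds a,b,c,d with a→b→c→d→a) is antisymmetric. Sending even-indexed worlds to a and odd-indexed worlds to b is a surjective bounded morphism onto the two-world frame with a↔b, which is not antisymmetric.
Hence antisymmetry is not modally definable.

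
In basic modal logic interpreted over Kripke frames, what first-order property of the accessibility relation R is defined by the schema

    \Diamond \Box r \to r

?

Symmetry

This is frame-equivalent to r → □◇r (substitute ¬r for r and contrapose).
Suppose r→□◇r is valid. Take Rxy and set V(r)={x}. Then r at x, so □◇r at x, so ◇r at y, so some z with Ryz has r; z=x, i.e. Ryx.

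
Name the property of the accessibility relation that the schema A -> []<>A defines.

symmetry: forall x forall y (Rxy -> Ryx)

Suppose A→□◇A is valid. Take Rxy and set V(A)={x}. Then A at x, so □◇A at x, so ◇A at y, so some z with Ryz has A; z=x, i.e. Ryx.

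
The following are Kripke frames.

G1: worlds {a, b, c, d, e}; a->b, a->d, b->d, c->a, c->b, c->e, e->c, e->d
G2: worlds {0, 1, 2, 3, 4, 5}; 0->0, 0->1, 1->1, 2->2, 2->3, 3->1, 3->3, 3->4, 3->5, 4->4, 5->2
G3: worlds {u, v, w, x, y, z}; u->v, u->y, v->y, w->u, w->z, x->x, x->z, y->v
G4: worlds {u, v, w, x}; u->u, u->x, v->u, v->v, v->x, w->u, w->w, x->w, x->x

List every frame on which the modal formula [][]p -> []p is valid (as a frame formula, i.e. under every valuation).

The schema corresponds to density: forall x forall y (Rxy -> exists z (Rxz & Rzy)).
G1: fails — Rab but no z with Raz and Rzb.
G2: condition met.
G3: fails — Rwu but no t with Rwt and Rtu.
G4: condition met.
Valid on: G2, G4.

G2, G4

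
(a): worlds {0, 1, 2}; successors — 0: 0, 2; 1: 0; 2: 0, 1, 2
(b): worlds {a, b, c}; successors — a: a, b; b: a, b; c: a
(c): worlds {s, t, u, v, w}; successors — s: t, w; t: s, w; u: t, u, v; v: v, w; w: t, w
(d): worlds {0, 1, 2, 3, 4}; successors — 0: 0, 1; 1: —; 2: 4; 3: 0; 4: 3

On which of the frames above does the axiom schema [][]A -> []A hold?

(a), (b)

The schema corresponds to density: forall x forall y (Rxy -> exists z (Rxz & Rzy)).
(a): holds.
(b): holds.
(c): fails — Rts but no z with Rtz and Rzs.
(d): fails — R43 but no z with R4z and Rz3.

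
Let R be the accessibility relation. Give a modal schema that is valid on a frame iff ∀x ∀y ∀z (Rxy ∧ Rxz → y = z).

◇s → □s

A defining formula is ◇s → □s (the CD axiom).
Suppose ◇s→□s is valid. Take Rxy, Rxz and set V(s)={y}. Then ◇s at x, so □s at x, so s at z, i.e. z=y.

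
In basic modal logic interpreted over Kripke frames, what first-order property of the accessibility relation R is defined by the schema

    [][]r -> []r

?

Suppose □□r→□r is valid. Take Rxy and set V(r)={w : xR²w}. Then □□r at x, so □r at x, so r at y, i.e. ∃z(Rxz∧Rzy).
The converse is a direct semantic check.
So the correspondent is density.

Density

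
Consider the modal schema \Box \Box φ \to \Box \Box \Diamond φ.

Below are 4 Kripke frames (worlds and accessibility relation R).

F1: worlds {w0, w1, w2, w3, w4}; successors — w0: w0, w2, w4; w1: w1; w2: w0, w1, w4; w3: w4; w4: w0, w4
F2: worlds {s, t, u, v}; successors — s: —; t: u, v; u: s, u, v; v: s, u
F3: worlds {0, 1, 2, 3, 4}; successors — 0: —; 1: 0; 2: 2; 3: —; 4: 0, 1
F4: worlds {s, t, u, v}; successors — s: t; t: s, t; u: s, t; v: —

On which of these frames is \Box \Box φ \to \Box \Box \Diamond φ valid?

This is the axiom for a generalized confluence (Geach) condition; its first-order frame correspondent is \forall x \forall z (x R^2 z \to \exists w (x R^2 w \wedge zRw)).
F1: satisfies the condition.
F2: fails — tR²s but no w with tR²w and sRw.
F3: fails — 4R²0 but no w with 4R²w and 0Rw.
F4: satisfies the condition.

F1, F4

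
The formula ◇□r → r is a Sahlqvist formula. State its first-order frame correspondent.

This schema is equivalent to the B axiom r → □◇r.
Its frame correspondent is symmetry — ∀x ∀y (Rxy → Ryx).

symmetry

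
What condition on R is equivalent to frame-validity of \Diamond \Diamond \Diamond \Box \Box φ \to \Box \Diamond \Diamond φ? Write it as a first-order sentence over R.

\forall x \forall y \forall z ((x R^3 y \wedge xRz) \to \exists w (y R^2 w \wedge z R^2 w))

This is a Sahlqvist (Geach-type) schema ◇^3□^2φ → □^1◇^2φ.
Minimal-valuation argument: fix x; take any y with xR^3y and any z with xR^1z. Set V(φ) to the set of worlds R-reachable from y in exactly 2 steps. Then □^2φ holds at y, so the antecedent holds at x; validity forces ◇^2φ at z, giving a w with zR^2w and yR^2w.
First-order correspondent: \forall x \forall y \forall z ((x R^3 y \wedge xRz) \to \exists w (y R^2 w \wedge z R^2 w)).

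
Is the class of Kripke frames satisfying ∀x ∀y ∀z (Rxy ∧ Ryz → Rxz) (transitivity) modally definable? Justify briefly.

Definable; □q → □□q defines it

The condition is transitivity. A defining modal formula is □q → □□q.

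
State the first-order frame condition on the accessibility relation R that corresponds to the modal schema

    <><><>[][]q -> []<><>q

forall x forall y forall z ((x R^3 y & xRz) -> exists w (y R^2 w & z R^2 w))

This is a Sahlqvist (Geach-type) schema ◇^3□^2q → □^1◇^2q.
First-order correspondent: forall x forall y forall z ((x R^3 y & xRz) -> exists w (y R^2 w & z R^2 w)).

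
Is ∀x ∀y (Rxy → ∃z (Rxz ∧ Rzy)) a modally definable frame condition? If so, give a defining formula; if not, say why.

Yes — defined by □□r → □r

Yes: it is density, defined by the C4 schema □□r → □r.
Suppose □□r→□r is valid. Take Rxy and set V(r)={w : xR²w}. Then □□r at x, so □r at x, so r at y, i.e. ∃z(Rxz∧Rzy).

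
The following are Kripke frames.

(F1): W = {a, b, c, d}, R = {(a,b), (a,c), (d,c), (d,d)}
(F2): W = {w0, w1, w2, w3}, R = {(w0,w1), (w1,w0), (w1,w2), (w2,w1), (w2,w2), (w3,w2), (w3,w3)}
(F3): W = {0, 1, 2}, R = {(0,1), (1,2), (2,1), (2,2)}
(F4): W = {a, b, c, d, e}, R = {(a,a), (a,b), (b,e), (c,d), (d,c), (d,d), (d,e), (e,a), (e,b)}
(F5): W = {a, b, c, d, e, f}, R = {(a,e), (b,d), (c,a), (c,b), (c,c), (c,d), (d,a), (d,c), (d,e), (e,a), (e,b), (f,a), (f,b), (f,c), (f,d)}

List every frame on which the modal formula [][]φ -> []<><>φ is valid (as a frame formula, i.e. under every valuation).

This is the axiom for a generalized confluence (Geach) condition; its first-order frame correspondent is forall x forall z (xRz -> exists w (x R^2 w & z R^2 w)).
(F1): fails — aRb but no w with aR²w and bR²w.
(F2): satisfies the condition.
(F3): satisfies the condition.
(F4): satisfies the condition.
(F5): fails — aRe but no w with aR²w and eR²w.
Valid on: (F2), (F3), (F4).

(F2), (F3), (F4)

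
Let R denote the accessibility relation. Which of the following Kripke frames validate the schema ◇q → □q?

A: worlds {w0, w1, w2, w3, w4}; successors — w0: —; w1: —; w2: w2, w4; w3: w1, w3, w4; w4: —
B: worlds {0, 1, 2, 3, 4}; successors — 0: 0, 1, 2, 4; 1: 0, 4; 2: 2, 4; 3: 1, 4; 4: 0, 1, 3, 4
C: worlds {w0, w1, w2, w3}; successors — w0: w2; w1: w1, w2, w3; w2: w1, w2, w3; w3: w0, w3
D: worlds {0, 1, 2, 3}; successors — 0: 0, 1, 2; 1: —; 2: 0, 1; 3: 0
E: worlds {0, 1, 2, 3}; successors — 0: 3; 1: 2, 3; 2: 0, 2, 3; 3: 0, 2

none

The schema corresponds to partial functionality: ∀x ∀y ∀z (Rxy ∧ Rxz → y = z).
A: fails — w2 sees both w2 and w4.
B: fails — 0 sees both 0 and 1.
C: fails — w1 sees both w1 and w2.
D: fails — 0 sees both 0 and 1.
E: fails — 1 sees both 2 and 3.
Valid on no frame.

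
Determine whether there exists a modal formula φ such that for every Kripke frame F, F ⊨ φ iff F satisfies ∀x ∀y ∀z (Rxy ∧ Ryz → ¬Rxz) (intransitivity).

Modal frame validity is preserved under surjective bounded morphisms.
The 7-cycle (worlds 0,1,2,3,4,5,6 with 0→1→2→3→4→5→6→0) is intransitive. Mapping every world to a single reflexive point • is a surjective bounded morphism; the reflexive point is not intransitive (R••∧R•• but R••).
So the class is not modally definable.

Not modally definable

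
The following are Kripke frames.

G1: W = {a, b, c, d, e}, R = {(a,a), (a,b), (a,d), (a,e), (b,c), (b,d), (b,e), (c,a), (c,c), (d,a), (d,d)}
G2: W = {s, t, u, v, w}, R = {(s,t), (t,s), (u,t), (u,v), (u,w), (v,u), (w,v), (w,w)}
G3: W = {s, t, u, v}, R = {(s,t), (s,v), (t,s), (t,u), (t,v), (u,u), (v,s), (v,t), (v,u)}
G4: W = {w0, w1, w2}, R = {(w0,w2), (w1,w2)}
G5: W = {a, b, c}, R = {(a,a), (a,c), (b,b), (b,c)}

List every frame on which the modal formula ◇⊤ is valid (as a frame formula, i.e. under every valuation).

G2, G3

This is the axiom for seriality; its first-order frame correspondent is ∀x ∃y Rxy.
G1: fails — world e has no successor.
G2: condition met.
G3: condition met.
G4: fails — world w2 has no successor.
G5: fails — world c has no successor.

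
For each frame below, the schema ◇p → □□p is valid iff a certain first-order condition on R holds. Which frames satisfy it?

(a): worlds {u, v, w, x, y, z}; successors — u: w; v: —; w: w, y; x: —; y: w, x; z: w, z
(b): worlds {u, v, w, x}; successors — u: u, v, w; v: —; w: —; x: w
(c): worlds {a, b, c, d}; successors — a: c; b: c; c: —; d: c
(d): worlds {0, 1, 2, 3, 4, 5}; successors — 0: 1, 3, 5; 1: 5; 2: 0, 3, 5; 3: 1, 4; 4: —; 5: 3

Frame correspondent (Sahlqvist): ∀x ∀y ∀z ((xRy ∧ xR²z) → ∃w (y = w ∧ z = w)) — i.e. a generalized confluence (Geach) condition.
(a): fails — uRw, uR²y but w ≠ y.
(b): fails — uRu, uR²v but u ≠ v.
(c): holds.
(d): fails — 0R1, 0R²3 but 1 ≠ 3.

(c)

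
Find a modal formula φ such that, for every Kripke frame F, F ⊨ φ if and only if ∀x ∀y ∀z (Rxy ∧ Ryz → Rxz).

□r → □□r

This is transitivity; the standard corresponding axiom is 4: □r → □□r.
Suppose □r→□□r is valid. Take Rxy, Ryz and set V(r)={w : Rxw}. Then □r at x, so □□r at x, so □r at y, so r at z, i.e. Rxz.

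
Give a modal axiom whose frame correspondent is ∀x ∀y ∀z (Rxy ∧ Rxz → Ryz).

◇q → □◇q

This is the Euclidean property; the standard corresponding axiom is 5: ◇q → □◇q.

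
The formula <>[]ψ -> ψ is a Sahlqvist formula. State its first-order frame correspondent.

symmetry: forall x forall y (Rxy -> Ryx)

This is frame-equivalent to ψ → □◇ψ (substitute ¬ψ for ψ and contrapose).
Suppose ψ→□◇ψ is valid. Take Rxy and set V(ψ)={x}. Then ψ at x, so □◇ψ at x, so ◇ψ at y, so some z with Ryz has ψ; z=x, i.e. Ryx.
Conversely, any frame satisfying forall x forall y (Rxy -> Ryx) validates the schema.
So the correspondent is symmetry.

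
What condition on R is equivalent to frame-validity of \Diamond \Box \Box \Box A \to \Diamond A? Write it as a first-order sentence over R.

This is a Sahlqvist (Geach-type) schema ◇^1□^3A → □^0◇^1A.
Minimal-valuation argument: fix x; take any y with xR^1y and any z with xR^0z. Set V(A) to the set of worlds R-reachable from y in exactly 3 steps. Then □^3A holds at y, so the antecedent holds at x; validity forces ◇^1A at z, giving a w with zR^1w and yR^3w.
First-order correspondent: \forall x \forall y (xRy \to \exists w (y R^3 w \wedge xRw)).

\forall x \forall y (xRy \to \exists w (y R^3 w \wedge xRw))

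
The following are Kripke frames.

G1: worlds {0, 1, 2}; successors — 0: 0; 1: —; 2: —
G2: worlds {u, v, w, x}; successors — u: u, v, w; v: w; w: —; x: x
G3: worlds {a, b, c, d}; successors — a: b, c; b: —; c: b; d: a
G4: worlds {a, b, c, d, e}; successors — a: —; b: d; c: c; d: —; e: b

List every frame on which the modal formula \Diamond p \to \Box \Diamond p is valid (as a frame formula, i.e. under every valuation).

G1

This is the axiom for the Euclidean property; its first-order frame correspondent is \forall x \forall y \forall z (Rxy \wedge Rxz \to Ryz).
G1: holds.
G2: fails — Ruv and Ruv but not Rvv.
G3: fails — Rac and Rac but not Rcc.
G4: fails — Rbd and Rbd but not Rdd.
Valid on: G1.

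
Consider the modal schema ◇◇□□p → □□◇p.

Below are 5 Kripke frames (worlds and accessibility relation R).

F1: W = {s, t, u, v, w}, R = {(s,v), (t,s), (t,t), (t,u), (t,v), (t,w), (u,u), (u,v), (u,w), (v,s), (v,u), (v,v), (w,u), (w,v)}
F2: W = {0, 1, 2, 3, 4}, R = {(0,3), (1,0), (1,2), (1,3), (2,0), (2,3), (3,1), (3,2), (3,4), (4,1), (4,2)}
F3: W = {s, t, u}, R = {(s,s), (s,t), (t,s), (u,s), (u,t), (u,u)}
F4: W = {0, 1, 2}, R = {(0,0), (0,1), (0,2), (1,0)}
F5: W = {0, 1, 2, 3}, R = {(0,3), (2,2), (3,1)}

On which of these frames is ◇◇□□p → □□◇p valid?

Frame correspondent (Sahlqvist): ∀x ∀y ∀z ((xR²y ∧ xR²z) → ∃w (yR²w ∧ zRw)) — i.e. a generalized confluence (Geach) condition.
F1: ✓.
F2: fails — 1R²0, 1R²0 but no w with 0R²w and 0Rw.
F3: ✓.
F4: fails — 0R²0, 0R²2 but no w with 0R²w and 2Rw.
F5: fails — 0R²1, 0R²1 but no w with 1R²w and 1Rw.
Valid on: F1, F3.

F1, F3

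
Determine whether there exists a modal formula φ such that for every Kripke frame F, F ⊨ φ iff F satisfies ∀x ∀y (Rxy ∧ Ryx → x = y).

If a class were modally definable it would be closed under surjective bounded morphisms (Goldblatt–Thomason).
The 4-cycle (worlds 0,1,2,3 with 0→1→2→3→0) is antisymmetric. Sending even-indexed worlds to s and odd-indexed worlds to t is a surjective bounded morphism onto the two-world frame with s↔t, which is not antisymmetric.
So no modal formula (or set of formulas) defines exactly the antisymmetric frames.

Not definable by any modal formula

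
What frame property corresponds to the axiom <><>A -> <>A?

transitivity

This is frame-equivalent to □A → □□A (substitute ¬A for A and contrapose).
Suppose □A→□□A is valid. Take Rxy, Ryz and set V(A)={w : Rxw}. Then □A at x, so □□A at x, so □A at y, so A at z, i.e. Rxz.
Conversely, on a frame with transitivity the schema holds at every world under every valuation.
Frame condition: forall x forall y forall z (Rxy & Ryz -> Rxz).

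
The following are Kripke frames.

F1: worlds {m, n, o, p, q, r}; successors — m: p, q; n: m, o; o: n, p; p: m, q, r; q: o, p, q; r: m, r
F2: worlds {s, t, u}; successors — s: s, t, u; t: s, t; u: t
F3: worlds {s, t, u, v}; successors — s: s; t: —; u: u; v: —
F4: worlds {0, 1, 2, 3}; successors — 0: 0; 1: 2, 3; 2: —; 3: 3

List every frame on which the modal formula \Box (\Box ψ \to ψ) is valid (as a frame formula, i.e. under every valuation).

F3

Frame correspondent (Sahlqvist): \forall x \forall y (Rxy \to Ryy) — i.e. shift-reflexivity.
F1: fails — Ron but not Rnn.
F2: fails — Rsu but not Ruu.
F3: holds.
F4: fails — R12 but not R22.
Valid on: F3.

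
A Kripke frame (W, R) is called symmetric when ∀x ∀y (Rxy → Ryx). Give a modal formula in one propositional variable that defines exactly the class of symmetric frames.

This is symmetry; the standard corresponding axiom is B: q → □◇q.
Suppose q→□◇q is valid. Take Rxy and set V(q)={x}. Then q at x, so □◇q at x, so ◇q at y, so some z with Ryz has q; z=x, i.e. Ryx.

q → □◇q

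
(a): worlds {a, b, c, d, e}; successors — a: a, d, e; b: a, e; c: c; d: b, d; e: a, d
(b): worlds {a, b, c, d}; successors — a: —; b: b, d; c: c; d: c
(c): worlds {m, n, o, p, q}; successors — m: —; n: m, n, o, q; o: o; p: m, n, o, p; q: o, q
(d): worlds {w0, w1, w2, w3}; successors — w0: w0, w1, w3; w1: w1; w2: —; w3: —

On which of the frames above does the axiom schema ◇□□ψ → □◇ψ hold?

(a)

Frame correspondent (Sahlqvist): ∀x ∀y ∀z ((xRy ∧ xRz) → ∃w (yR²w ∧ zRw)) — i.e. a generalized confluence (Geach) condition.
(a): satisfies the condition.
(b): fails — bRd, bRb but no w with dR²w and bRw.
(c): fails — nRm, nRm but no w with mR²w and mRw.
(d): fails — w0Rw0, w0Rw3 but no w with w0R²w and w3Rw.
Valid on: (a).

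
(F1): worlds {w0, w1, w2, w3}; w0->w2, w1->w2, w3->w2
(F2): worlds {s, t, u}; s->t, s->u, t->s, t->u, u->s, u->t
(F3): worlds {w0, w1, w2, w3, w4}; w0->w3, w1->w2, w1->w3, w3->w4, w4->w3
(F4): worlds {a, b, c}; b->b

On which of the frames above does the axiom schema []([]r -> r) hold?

(F4)

This is the axiom for shift-reflexivity; its first-order frame correspondent is forall x forall y (Rxy -> Ryy).
(F1): fails — Rw1w2 but not Rw2w2.
(F2): fails — Rut but not Rtt.
(F3): fails — Rw1w2 but not Rw2w2.
(F4): holds.
Valid on: (F4).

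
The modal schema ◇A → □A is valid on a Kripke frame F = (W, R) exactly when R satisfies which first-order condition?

partial functionality

This is the CD axiom.
It corresponds to partial functionality: ∀x ∀y ∀z (Rxy ∧ Rxz → y = z).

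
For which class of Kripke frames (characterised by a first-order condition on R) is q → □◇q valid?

symmetry

Suppose q→□◇q is valid. Take Rxy and set V(q)={x}. Then q at x, so □◇q at x, so ◇q at y, so some z with Ryz has q; z=x, i.e. Ryx.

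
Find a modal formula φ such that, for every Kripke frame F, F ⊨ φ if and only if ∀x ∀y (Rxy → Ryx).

p → □◇p

This is symmetry; the standard corresponding axiom is B: p → □◇p.
Suppose p→□◇p is valid. Take Rxy and set V(p)={x}. Then p at x, so □◇p at x, so ◇p at y, so some z with Ryz has p; z=x, i.e. Ryx.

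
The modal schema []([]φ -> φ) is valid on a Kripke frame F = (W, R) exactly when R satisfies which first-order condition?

Suppose □(□φ→φ) is valid. Take Rxy and set V(φ)={w : Ryw}. Then at y, □φ holds; since □(□φ→φ) at x, □φ→φ at y, so φ at y, i.e. Ryy.
Conversely, on a frame with shift-reflexivity the schema holds at every world under every valuation.
Frame condition: forall x forall y (Rxy -> Ryy).

shift-reflexivity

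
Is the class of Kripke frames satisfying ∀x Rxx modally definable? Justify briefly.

Yes: it is reflexivity, defined by the T schema □r → r.

Yes — defined by □r → r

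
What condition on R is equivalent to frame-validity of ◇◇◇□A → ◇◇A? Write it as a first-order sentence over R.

∀x ∀y (xR³y → ∃w (yRw ∧ xR²w))

This is a Sahlqvist (Geach-type) schema ◇^3□^1A → □^0◇^2A.
First-order correspondent: ∀x ∀y (xR³y → ∃w (yRw ∧ xR²w)).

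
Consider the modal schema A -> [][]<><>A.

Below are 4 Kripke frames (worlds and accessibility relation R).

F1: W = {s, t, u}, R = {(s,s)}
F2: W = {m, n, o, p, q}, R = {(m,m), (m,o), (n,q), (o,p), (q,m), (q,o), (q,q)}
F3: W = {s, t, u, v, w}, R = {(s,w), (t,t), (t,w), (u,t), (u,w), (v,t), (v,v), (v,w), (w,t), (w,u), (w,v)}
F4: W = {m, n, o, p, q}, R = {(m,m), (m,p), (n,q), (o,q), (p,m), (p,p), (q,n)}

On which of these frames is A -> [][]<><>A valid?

F1

Frame correspondent (Sahlqvist): forall x forall z (x R^2 z -> exists w (x = w & z R^2 w)) — i.e. a generalized confluence (Geach) condition.
F1: ✓.
F2: fails — mR²o but no w with m=w and oR²w.
F3: fails — sR²t but no w* with s=w* and tR²w*.
F4: fails — oR²n but no w with o=w and nR²w.
Valid on: F1.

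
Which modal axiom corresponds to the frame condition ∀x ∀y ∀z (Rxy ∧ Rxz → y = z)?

The condition is partial functionality. The CD schema ◇p → □p defines it.
Suppose ◇p→□p is valid. Take Rxy, Rxz and set V(p)={y}. Then ◇p at x, so □p at x, so p at z, i.e. z=y.

◇p → □p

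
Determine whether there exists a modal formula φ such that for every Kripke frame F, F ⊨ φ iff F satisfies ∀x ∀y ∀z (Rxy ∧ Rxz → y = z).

Yes, by ◇r → □r

This is a Sahlqvist condition; the CD axiom ◇r → □r defines it.
Suppose ◇r→□r is valid. Take Rxy, Rxz and set V(r)={y}. Then ◇r at x, so □r at x, so r at z, i.e. z=y.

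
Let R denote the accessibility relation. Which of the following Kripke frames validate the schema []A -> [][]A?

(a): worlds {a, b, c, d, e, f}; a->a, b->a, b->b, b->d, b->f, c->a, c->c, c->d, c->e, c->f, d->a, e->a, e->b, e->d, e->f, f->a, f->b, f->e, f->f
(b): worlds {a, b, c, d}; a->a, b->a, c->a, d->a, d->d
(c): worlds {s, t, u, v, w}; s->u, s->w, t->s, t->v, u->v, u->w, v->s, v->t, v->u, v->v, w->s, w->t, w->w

This is the axiom for transitivity; its first-order frame correspondent is forall x forall y forall z (Rxy & Ryz -> Rxz).
(a): fails — Rce and Reb but not Rcb.
(b): holds.
(c): fails — Ruv and Rvt but not Rut.

(b)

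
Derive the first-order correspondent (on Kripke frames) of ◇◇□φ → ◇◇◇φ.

∀x ∀y (xR²y → ∃w (yRw ∧ xR³w))

This is a Sahlqvist (Geach-type) schema ◇^2□^1φ → □^0◇^3φ.
Minimal-valuation argument: fix x; take any y with xR^2y and any z with xR^0z. Set V(φ) to the set of worlds R-reachable from y in exactly 1 step. Then □^1φ holds at y, so the antecedent holds at x; validity forces ◇^3φ at z, giving a w with zR^3w and yR^1w.
First-order correspondent: ∀x ∀y (xR²y → ∃w (yRw ∧ xR³w)).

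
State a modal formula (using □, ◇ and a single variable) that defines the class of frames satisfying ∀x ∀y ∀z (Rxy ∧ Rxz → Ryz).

This is the Euclidean property; the standard corresponding axiom is 5: ◇r → □◇r.
Suppose ◇r→□◇r is valid. Take Rxy, Rxz and set V(r)={y}. Then ◇r at x, so □◇r at x, so ◇r at z, so some w with Rzw has r; w=y, i.e. Rzy. By symmetry of the argument, Ryz.

◇r → □◇r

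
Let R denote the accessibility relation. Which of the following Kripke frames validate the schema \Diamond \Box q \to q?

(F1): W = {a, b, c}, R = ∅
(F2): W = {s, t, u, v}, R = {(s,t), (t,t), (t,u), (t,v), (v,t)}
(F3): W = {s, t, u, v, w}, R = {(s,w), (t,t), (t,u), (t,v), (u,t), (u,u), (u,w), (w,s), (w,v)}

Frame correspondent (Sahlqvist): \forall x \forall y (Rxy \to Ryx) — i.e. symmetry.
(F1): condition met.
(F2): fails — Rtu but not Rut.
(F3): fails — Rtv but not Rvt.
Valid on: (F1).

(F1)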